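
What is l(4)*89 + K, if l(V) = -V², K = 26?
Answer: -1398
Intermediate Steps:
l(4)*89 + K = -1*4²*89 + 26 = -1*16*89 + 26 = -16*89 + 26 = -1424 + 26 = -1398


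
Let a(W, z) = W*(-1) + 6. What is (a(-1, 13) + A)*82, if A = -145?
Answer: -11316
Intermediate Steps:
a(W, z) = 6 - W (a(W, z) = -W + 6 = 6 - W)
(a(-1, 13) + A)*82 = ((6 - 1*(-1)) - 145)*82 = ((6 + 1) - 145)*82 = (7 - 145)*82 = -138*82 = -11316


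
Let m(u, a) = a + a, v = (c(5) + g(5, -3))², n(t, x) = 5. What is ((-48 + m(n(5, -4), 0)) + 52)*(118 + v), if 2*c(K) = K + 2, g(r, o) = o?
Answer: 473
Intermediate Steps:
c(K) = 1 + K/2 (c(K) = (K + 2)/2 = (2 + K)/2 = 1 + K/2)
v = ¼ (v = ((1 + (½)*5) - 3)² = ((1 + 5/2) - 3)² = (7/2 - 3)² = (½)² = ¼ ≈ 0.25000)
m(u, a) = 2*a
((-48 + m(n(5, -4), 0)) + 52)*(118 + v) = ((-48 + 2*0) + 52)*(118 + ¼) = ((-48 + 0) + 52)*(473/4) = (-48 + 52)*(473/4) = 4*(473/4) = 473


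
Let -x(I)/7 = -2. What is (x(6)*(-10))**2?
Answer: 19600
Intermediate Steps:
x(I) = 14 (x(I) = -7*(-2) = 14)
(x(6)*(-10))**2 = (14*(-10))**2 = (-140)**2 = 19600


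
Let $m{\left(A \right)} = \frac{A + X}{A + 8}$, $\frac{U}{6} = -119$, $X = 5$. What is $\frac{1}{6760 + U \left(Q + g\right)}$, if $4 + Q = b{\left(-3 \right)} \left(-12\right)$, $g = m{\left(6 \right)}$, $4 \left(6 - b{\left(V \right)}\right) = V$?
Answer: $\frac{1}{66889} \approx 1.495 \cdot 10^{-5}$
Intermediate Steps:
$b{\left(V \right)} = 6 - \frac{V}{4}$
$U = -714$ ($U = 6 \left(-119\right) = -714$)
$m{\left(A \right)} = \frac{5 + A}{8 + A}$ ($m{\left(A \right)} = \frac{A + 5}{A + 8} = \frac{5 + A}{8 + A}$)
$g = \frac{11}{14}$ ($g = \frac{5 + 6}{8 + 6} = \frac{1}{14} \cdot 11 = \frac{11}{14} \approx 0.78571$)
$Q = -85$ ($Q = -4 + \left(6 - - \frac{3}{4}\right) \left(-12\right) = -4 + \left(6 + \frac{3}{4}\right) \left(-12\right) = -4 + \frac{27}{4} \left(-12\right) = -4 - 81 = -85$)
$\frac{1}{6760 + U \left(Q + g\right)} = \frac{1}{6760 - 714 \left(-85 + \frac{11}{14}\right)} = \frac{1}{6760 - -60129} = \frac{1}{6760 + 60129} = \frac{1}{66889}$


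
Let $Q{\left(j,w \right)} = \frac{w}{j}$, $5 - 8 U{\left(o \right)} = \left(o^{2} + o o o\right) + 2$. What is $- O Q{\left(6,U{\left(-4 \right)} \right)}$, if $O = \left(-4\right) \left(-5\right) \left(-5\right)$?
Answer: $\frac{425}{4} \approx 106.25$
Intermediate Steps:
$U{\left(o \right)} = \frac{3}{8} - \frac{o^{2}}{8} - \frac{o^{3}}{8}$ ($U{\left(o \right)} = \frac{5}{8} - \frac{\left(o^{2} + o o o\right) + 2}{8} = \frac{5}{8} - \frac{\left(o^{2} + o^{2} o\right) + 2}{8} = \frac{5}{8} - \frac{\left(o^{2} + o^{3}\right) + 2}{8} = \frac{5}{8} - \frac{2 + o^{2} + o^{3}}{8} = \frac{5}{8} - \left(\frac{1}{4} + \frac{o^{2}}{8} + \frac{o^{3}}{8}\right) = \frac{3}{8} - \frac{o^{2}}{8} - \frac{o^{3}}{8}$)
$O = -100$ ($O = 20 \left(-5\right) = -100$)
$- O Q{\left(6,U{\left(-4 \right)} \right)} = \left(-1\right) \left(-100\right) \frac{\frac{3}{8} - \frac{\left(-4\right)^{2}}{8} - \frac{\left(-4\right)^{3}}{8}}{6} = 100 \left(\frac{3}{8} - 2 - -8\right) \frac{1}{6} = 100 \left(\frac{3}{8} - 2 + 8\right) \frac{1}{6} = 100 \cdot \frac{51}{8} \cdot \frac{1}{6} = 100 \cdot \frac{17}{16} = \frac{425}{4}$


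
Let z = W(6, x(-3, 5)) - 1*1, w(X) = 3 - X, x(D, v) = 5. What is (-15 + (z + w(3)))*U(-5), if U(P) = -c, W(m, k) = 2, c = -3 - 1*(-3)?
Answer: 0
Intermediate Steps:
c = 0 (c = -3 + 3 = 0)
U(P) = 0 (U(P) = -1*0 = 0)
z = 1 (z = 2 - 1*1 = 2 - 1 = 1)
(-15 + (z + w(3)))*U(-5) = (-15 + (1 + (3 - 1*3)))*0 = (-15 + (1 + (3 - 3)))*0 = (-15 + (1 + 0))*0 = (-15 + 1)*0 = -14*0 = 0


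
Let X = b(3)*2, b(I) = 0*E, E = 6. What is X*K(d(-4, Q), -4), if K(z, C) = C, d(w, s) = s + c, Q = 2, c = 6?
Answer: 0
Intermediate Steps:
d(w, s) = 6 + s (d(w, s) = s + 6 = 6 + s)
b(I) = 0 (b(I) = 0*6 = 0)
X = 0 (X = 0*2 = 0)
X*K(d(-4, Q), -4) = 0*(-4) = 0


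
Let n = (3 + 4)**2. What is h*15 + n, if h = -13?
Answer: -146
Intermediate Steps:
n = 49 (n = 7**2 = 49)
h*15 + n = -13*15 + 49 = -195 + 49 = -146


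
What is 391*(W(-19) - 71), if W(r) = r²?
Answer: 113390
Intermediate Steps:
391*(W(-19) - 71) = 391*((-19)² - 71) = 391*(361 - 71) = 391*290 = 113390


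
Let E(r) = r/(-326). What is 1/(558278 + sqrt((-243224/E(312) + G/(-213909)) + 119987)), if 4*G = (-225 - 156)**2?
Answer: 6209875812504/3466832887363495553 - 2*sqrt(11572341059927480703)/3466832887363495553 ≈ 1.7893e-6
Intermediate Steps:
G = 145161/4 (G = (-225 - 156)**2/4 = (1/4)*(-381)**2 = (1/4)*145161 = 145161/4 ≈ 36290.)
E(r) = -r/326 (E(r) = r*(-1/326) = -r/326)
1/(558278 + sqrt((-243224/E(312) + G/(-213909)) + 119987)) = 1/(558278 + sqrt((-243224/((-1/326*312)) + (145161/4)/(-213909)) + 119987)) = 1/(558278 + sqrt((-243224/(-156/163) + (145161/4)*(-1/213909)) + 119987)) = 1/(558278 + sqrt((-243224*(-163/156) - 48387/285212) + 119987)) = 1/(558278 + sqrt((9911378/39 - 48387/285212) + 119987)) = 1/(558278 + sqrt(2826842055043/11123268 + 119987)) = 1/(558278 + sqrt(4161489612559/11123268)) = 1/(558278 + sqrt(11572341059927480703)/5561634)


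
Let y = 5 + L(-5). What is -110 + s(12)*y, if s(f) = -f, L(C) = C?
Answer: -110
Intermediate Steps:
y = 0 (y = 5 - 5 = 0)
-110 + s(12)*y = -110 - 1*12*0 = -110 - 12*0 = -110 + 0 = -110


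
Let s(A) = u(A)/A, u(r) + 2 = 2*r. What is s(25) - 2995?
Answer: -74827/25 ≈ -2993.1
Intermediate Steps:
u(r) = -2 + 2*r
s(A) = (-2 + 2*A)/A
s(25) - 2995 = (2 - 2/25) - 2995 = 48/25 - 2995 = -74827/25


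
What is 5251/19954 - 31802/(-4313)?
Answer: 657224671/86061602 ≈ 7.6367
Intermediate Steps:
5251/19954 - 31802/(-4313) = 5251*(1/19954) - 31802*(-1/4313) = 5251/19954 + 31802/4313 = 657224671/86061602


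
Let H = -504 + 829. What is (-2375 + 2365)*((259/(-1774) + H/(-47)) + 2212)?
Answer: -919217065/41689 ≈ -22049.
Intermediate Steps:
H = 325
(-2375 + 2365)*((259/(-1774) + H/(-47)) + 2212) = (-2375 + 2365)*((259/(-1774) + 325/(-47)) + 2212) = -10*((259*(-1/1774) + 325*(-1/47)) + 2212) = -10*((-259/1774 - 325/47) + 2212) = -10*(-588723/83378 + 2212) = -10*183843413/83378 = -919217065/41689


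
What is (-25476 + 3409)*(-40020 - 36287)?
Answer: 1683866569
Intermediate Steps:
(-25476 + 3409)*(-40020 - 36287) = -22067*(-76307) = 1683866569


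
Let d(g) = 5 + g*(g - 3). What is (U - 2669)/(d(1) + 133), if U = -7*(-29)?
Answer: -1233/68 ≈ -18.132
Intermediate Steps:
U = 203
d(g) = 5 + g*(-3 + g)
(U - 2669)/(d(1) + 133) = (203 - 2669)/((5 + 1² - 3*1) + 133) = -2466/((5 + 1 - 3) + 133) = -2466/(3 + 133) = -2466/136 = -2466*1/136 = -1233/68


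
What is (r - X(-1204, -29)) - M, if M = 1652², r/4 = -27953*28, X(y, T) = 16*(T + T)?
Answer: -5858912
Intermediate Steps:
X(y, T) = 32*T (X(y, T) = 16*(2*T) = 32*T)
r = -3130736 (r = 4*(-27953*28) = 4*(-782684) = -3130736)
M = 2729104
(r - X(-1204, -29)) - M = (-3130736 - 32*(-29)) - 1*2729104 = (-3130736 - 1*(-928)) - 2729104 = (-3130736 + 928) - 2729104 = -3129808 - 2729104 = -5858912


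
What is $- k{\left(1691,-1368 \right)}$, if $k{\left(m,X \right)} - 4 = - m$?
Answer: $1687$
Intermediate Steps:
$k{\left(m,X \right)} = 4 - m$
$- k{\left(1691,-1368 \right)} = - (4 - 1691) = \left(-1\right) \left(-1687\right) = 1687$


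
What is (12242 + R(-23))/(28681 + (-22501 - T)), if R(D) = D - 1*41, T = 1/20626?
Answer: 251183428/127468679 ≈ 1.9706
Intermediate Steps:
T = 1/20626 ≈ 4.8482e-5
R(D) = -41 + D (R(D) = D - 41 = -41 + D)
(12242 + R(-23))/(28681 + (-22501 - T)) = (12242 + (-41 - 23))/(28681 + (-22501 - 1*1/20626)) = (12242 - 64)/(28681 + (-22501 - 1/20626)) = 12178/(28681 - 464105627/20626) = 12178/(127468679/20626) = 12178*(20626/127468679) = 251183428/127468679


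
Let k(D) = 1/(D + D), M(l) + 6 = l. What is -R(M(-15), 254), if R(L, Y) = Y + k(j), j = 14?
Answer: -7113/28 ≈ -254.04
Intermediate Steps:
M(l) = -6 + l
k(D) = 1/(2*D)
R(L, Y) = 1/28 + Y (R(L, Y) = Y + (1/2)/14 = Y + (1/2)*(1/14) = Y + 1/28 = 1/28 + Y)
-R(M(-15), 254) = -(1/28 + 254) = -1*7113/28 = -7113/28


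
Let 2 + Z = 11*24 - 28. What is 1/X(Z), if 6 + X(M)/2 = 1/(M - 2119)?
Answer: -1885/22622 ≈ -0.083326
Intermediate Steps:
Z = 234 (Z = -2 + (11*24 - 28) = -2 + (264 - 28) = -2 + 236 = 234)
X(M) = -12 + 2/(-2119 + M) (X(M) = -12 + 2/(M - 2119) = -12 + 2/(-2119 + M))
1/X(Z) = 1/(2*(12715 - 6*234)/(-2119 + 234)) = 1/(2*(12715 - 1404)/(-1885)) = 1/(2*(-1/1885)*11311) = 1/(-22622/1885) = -1885/22622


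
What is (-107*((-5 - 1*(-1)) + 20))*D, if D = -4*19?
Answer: 130112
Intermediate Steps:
D = -76
(-107*((-5 - 1*(-1)) + 20))*D = -107*((-5 - 1*(-1)) + 20)*(-76) = -107*((-5 + 1) + 20)*(-76) = -107*(-4 + 20)*(-76) = -107*16*(-76) = -1712*(-76) = 130112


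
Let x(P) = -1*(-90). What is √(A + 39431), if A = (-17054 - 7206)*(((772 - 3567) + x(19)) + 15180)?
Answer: I*√302604069 ≈ 17396.0*I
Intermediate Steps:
x(P) = 90
A = -302643500 (A = (-17054 - 7206)*(((772 - 3567) + 90) + 15180) = -24260*((-2795 + 90) + 15180) = -24260*(-2705 + 15180) = -24260*12475 = -302643500)
√(A + 39431) = √(-302643500 + 39431) = √(-302604069) = I*√302604069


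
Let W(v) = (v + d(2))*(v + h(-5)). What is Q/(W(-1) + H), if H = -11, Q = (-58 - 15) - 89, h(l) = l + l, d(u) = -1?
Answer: -162/11 ≈ -14.727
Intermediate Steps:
h(l) = 2*l
Q = -162 (Q = -73 - 89 = -162)
W(v) = (-1 + v)*(-10 + v) (W(v) = (v - 1)*(v + 2*(-5)) = (-1 + v)*(v - 10) = (-1 + v)*(-10 + v))
Q/(W(-1) + H) = -162/((10 + (-1)² - 11*(-1)) - 11) = -162/((10 + 1 + 11) - 11) = -162/(22 - 11) = -162/11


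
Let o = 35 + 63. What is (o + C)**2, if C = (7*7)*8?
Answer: 240100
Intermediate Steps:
o = 98
C = 392 (C = 49*8 = 392)
(o + C)**2 = (98 + 392)**2 = 490**2 = 240100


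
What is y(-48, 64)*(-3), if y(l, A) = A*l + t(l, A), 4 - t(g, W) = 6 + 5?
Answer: 9237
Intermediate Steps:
t(g, W) = -7 (t(g, W) = 4 - (6 + 5) = 4 - 1*11 = 4 - 11 = -7)
y(l, A) = -7 + A*l (y(l, A) = A*l - 7 = -7 + A*l)
y(-48, 64)*(-3) = (-7 + 64*(-48))*(-3) = (-7 - 3072)*(-3) = -3079*(-3) = 9237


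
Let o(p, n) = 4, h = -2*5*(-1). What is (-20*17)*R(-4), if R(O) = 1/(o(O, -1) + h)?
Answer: -170/7 ≈ -24.286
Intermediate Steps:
h = 10 (h = -10*(-1) = 10)
R(O) = 1/14 (R(O) = 1/(4 + 10) = 1/14)
(-20*17)*R(-4) = -20*17*(1/14) = -340*1/14 = -170/7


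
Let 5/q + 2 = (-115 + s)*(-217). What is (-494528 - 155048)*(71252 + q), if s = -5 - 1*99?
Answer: -2199442443340072/47521 ≈ -4.6284e+10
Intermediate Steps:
s = -104 (s = -5 - 99 = -104)
q = 5/47521 (q = 5/(-2 + (-115 - 104)*(-217)) = 5/(-2 - 219*(-217)) = 5/(-2 + 47523) = 5/47521 ≈ 0.00010522)
(-494528 - 155048)*(71252 + q) = (-494528 - 155048)*(71252 + 5/47521) = -649576*3385966297/47521 = -2199442443340072/47521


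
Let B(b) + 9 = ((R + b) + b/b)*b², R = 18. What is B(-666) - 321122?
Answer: -287301863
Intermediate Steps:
B(b) = -9 + b²*(19 + b) (B(b) = -9 + ((18 + b) + b/b)*b² = -9 + ((18 + b) + 1)*b² = -9 + (19 + b)*b² = -9 + b²*(19 + b))
B(-666) - 321122 = (-9 + (-666)³ + 19*(-666)²) - 321122 = (-9 - 295408296 + 19*443556) - 321122 = (-9 - 295408296 + 8427564) - 321122 = -286980741 - 321122 = -287301863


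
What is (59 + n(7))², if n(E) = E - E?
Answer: 3481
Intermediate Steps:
n(E) = 0
(59 + n(7))² = (59 + 0)² = 59² = 3481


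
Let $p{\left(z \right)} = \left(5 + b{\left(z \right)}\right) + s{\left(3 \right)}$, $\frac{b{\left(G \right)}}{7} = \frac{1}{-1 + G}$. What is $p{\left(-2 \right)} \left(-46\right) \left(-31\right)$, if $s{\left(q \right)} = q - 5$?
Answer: $\frac{2852}{3} \approx 950.67$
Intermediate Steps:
$s{\left(q \right)} = -5 + q$ ($s{\left(q \right)} = q - 5 = -5 + q$)
$b{\left(G \right)} = \frac{7}{-1 + G}$
$p{\left(z \right)} = 3 + \frac{7}{-1 + z}$ ($p{\left(z \right)} = \left(5 + \frac{7}{-1 + z}\right) + \left(-5 + 3\right) = \left(5 + \frac{7}{-1 + z}\right) - 2 = 3 + \frac{7}{-1 + z}$)
$p{\left(-2 \right)} \left(-46\right) \left(-31\right) = \frac{4 + 3 \left(-2\right)}{-1 - 2} \left(-46\right) \left(-31\right) = \frac{4 - 6}{-3} \left(-46\right) \left(-31\right) = \left(- \frac{1}{3}\right) \left(-2\right) \left(-46\right) \left(-31\right) = \frac{2}{3} \left(-46\right) \left(-31\right) = \left(- \frac{92}{3}\right) \left(-31\right) = \frac{2852}{3}$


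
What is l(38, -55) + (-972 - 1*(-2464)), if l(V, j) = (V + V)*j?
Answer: -2688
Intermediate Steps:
l(V, j) = 2*V*j (l(V, j) = (2*V)*j = 2*V*j)
l(38, -55) + (-972 - 1*(-2464)) = 2*38*(-55) + (-972 - 1*(-2464)) = -4180 + (-972 + 2464) = -4180 + 1492 = -2688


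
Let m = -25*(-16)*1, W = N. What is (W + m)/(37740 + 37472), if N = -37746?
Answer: -18673/37606 ≈ -0.49654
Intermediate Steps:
W = -37746
m = 400 (m = 400*1 = 400)
(W + m)/(37740 + 37472) = (-37746 + 400)/(37740 + 37472) = -37346/75212 = -37346*1/75212 = -18673/37606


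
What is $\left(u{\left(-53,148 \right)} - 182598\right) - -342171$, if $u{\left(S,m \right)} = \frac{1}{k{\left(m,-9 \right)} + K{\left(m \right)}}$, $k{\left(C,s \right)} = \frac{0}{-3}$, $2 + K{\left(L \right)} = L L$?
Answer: $\frac{3494967847}{21902} \approx 1.5957 \cdot 10^{5}$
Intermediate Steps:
$K{\left(L \right)} = -2 + L^{2}$ ($K{\left(L \right)} = -2 + L L = -2 + L^{2}$)
$k{\left(C,s \right)} = 0$ ($k{\left(C,s \right)} = 0 \left(- \frac{1}{3}\right) = 0$)
$u{\left(S,m \right)} = \frac{1}{-2 + m^{2}}$ ($u{\left(S,m \right)} = \frac{1}{0 + \left(-2 + m^{2}\right)} = \frac{1}{-2 + m^{2}}$)
$\left(u{\left(-53,148 \right)} - 182598\right) - -342171 = \left(\frac{1}{-2 + 148^{2}} - 182598\right) - -342171 = \left(\frac{1}{-2 + 21904} - 182598\right) + 342171 = \left(\frac{1}{21902} - 182598\right) + 342171 = - \frac{3999261395}{21902} + 342171 = \frac{3494967847}{21902}$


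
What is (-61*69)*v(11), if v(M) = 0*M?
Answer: 0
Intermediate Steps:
v(M) = 0
(-61*69)*v(11) = -61*69*0 = -4209*0 = 0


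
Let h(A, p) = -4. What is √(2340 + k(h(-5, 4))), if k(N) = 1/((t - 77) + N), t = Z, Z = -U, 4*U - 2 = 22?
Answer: √17711373/87 ≈ 48.373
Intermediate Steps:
U = 6 (U = ½ + (¼)*22 = ½ + 11/2 = 6)
Z = -6 (Z = -1*6 = -6)
t = -6
k(N) = 1/(-83 + N) (k(N) = 1/((-6 - 77) + N) = 1/(-83 + N))
√(2340 + k(h(-5, 4))) = √(2340 + 1/(-83 - 4)) = √(2340 + 1/(-87)) = √(2340 - 1/87) = √(203579/87) = √17711373/87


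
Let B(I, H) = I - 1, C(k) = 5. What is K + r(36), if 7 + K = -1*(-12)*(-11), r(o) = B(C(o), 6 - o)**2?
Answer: -123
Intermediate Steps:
B(I, H) = -1 + I
r(o) = 16 (r(o) = (-1 + 5)**2 = 4**2 = 16)
K = -139 (K = -7 - 1*(-12)*(-11) = -7 + 12*(-11) = -7 - 132 = -139)
K + r(36) = -139 + 16 = -123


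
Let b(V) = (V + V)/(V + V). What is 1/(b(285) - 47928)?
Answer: -1/47927 ≈ -2.0865e-5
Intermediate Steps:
b(V) = 1 (b(V) = (2*V)/((2*V)) = (2*V)*(1/(2*V)) = 1)
1/(b(285) - 47928) = 1/(1 - 47928) = 1/(-47927) = -1/47927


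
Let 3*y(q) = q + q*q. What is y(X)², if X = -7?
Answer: 196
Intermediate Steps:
y(q) = q/3 + q²/3 (y(q) = (q + q*q)/3 = (q + q²)/3 = q/3 + q²/3)
y(X)² = ((⅓)*(-7)*(1 - 7))² = ((⅓)*(-7)*(-6))² = 14² = 196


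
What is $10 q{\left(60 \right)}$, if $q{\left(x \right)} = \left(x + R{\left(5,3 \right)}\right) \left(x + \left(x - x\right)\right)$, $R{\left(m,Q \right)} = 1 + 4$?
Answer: $39000$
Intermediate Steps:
$R{\left(m,Q \right)} = 5$
$q{\left(x \right)} = x \left(5 + x\right)$ ($q{\left(x \right)} = \left(x + 5\right) \left(x + \left(x - x\right)\right) = \left(5 + x\right) \left(x + 0\right) = \left(5 + x\right) x = x \left(5 + x\right)$)
$10 q{\left(60 \right)} = 10 \cdot 60 \left(5 + 60\right) = 10 \cdot 60 \cdot 65 = 10 \cdot 3900 = 39000$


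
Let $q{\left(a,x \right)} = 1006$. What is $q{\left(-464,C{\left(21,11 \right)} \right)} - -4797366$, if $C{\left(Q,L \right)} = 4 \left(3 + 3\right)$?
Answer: $4798372$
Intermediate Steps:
$C{\left(Q,L \right)} = 24$ ($C{\left(Q,L \right)} = 4 \cdot 6 = 24$)
$q{\left(-464,C{\left(21,11 \right)} \right)} - -4797366 = 1006 - -4797366 = 1006 + 4797366 = 4798372$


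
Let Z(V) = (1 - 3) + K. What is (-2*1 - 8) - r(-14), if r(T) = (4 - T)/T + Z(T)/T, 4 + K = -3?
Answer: -131/14 ≈ -9.3571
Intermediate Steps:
K = -7 (K = -4 - 3 = -7)
Z(V) = -9 (Z(V) = (1 - 3) - 7 = -2 - 7 = -9)
r(T) = -9/T + (4 - T)/T (r(T) = (4 - T)/T - 9/T = -9/T + (4 - T)/T)
(-2*1 - 8) - r(-14) = (-2*1 - 8) - (-5 - 1*(-14))/(-14) = (-2 - 8) - (-1)*(-5 + 14)/14 = -10 - (-1)*9/14 = -10 - 1*(-9/14) = -10 + 9/14 = -131/14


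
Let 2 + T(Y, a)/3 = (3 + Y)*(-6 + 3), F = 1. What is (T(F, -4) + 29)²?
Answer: 169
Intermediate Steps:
T(Y, a) = -33 - 9*Y (T(Y, a) = -6 + 3*((3 + Y)*(-6 + 3)) = -6 + 3*((3 + Y)*(-3)) = -6 + 3*(-9 - 3*Y) = -6 + (-27 - 9*Y) = -33 - 9*Y)
(T(F, -4) + 29)² = ((-33 - 9*1) + 29)² = ((-33 - 9) + 29)² = (-42 + 29)² = (-13)² = 169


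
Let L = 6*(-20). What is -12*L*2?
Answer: 2880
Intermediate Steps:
L = -120
-12*L*2 = -12*(-120)*2 = 1440*2 = 2880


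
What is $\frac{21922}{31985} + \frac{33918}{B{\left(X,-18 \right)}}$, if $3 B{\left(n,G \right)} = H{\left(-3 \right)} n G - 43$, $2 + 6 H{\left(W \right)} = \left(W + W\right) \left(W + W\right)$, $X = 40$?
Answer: $- \frac{3164217284}{131874155} \approx -23.994$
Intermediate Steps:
$H{\left(W \right)} = - \frac{1}{3} + \frac{2 W^{2}}{3}$ ($H{\left(W \right)} = - \frac{1}{3} + \frac{\left(W + W\right) \left(W + W\right)}{6} = - \frac{1}{3} + \frac{2 W 2 W}{6} = - \frac{1}{3} + \frac{4 W^{2}}{6} = - \frac{1}{3} + \frac{2 W^{2}}{3}$)
$B{\left(n,G \right)} = - \frac{43}{3} + \frac{17 G n}{9}$ ($B{\left(n,G \right)} = \frac{\left(- \frac{1}{3} + \frac{2 \left(-3\right)^{2}}{3}\right) n G - 43}{3} = \frac{\left(- \frac{1}{3} + \frac{2}{3} \cdot 9\right) n G - 43}{3} = \frac{\left(- \frac{1}{3} + 6\right) n G - 43}{3} = \frac{\frac{17 n}{3} G - 43}{3} = \frac{\frac{17 G n}{3} - 43}{3} = \frac{-43 + \frac{17 G n}{3}}{3} = - \frac{43}{3} + \frac{17 G n}{9}$)
$\frac{21922}{31985} + \frac{33918}{B{\left(X,-18 \right)}} = \frac{21922}{31985} + \frac{33918}{- \frac{43}{3} + \frac{17}{9} \left(-18\right) 40} = 21922 \cdot \frac{1}{31985} + \frac{33918}{- \frac{43}{3} - 1360} = \frac{21922}{31985} + \frac{33918}{- \frac{4123}{3}} = \frac{21922}{31985} + 33918 \left(- \frac{3}{4123}\right) = \frac{21922}{31985} - \frac{101754}{4123} = - \frac{3164217284}{131874155}$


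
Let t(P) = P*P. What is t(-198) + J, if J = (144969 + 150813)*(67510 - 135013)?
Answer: -19966133142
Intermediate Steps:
t(P) = P**2
J = -19966172346 (J = 295782*(-67503) = -19966172346)
t(-198) + J = (-198)**2 - 19966172346 = 39204 - 19966172346 = -19966133142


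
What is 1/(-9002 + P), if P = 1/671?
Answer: -671/6040341 ≈ -0.00011109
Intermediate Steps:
P = 1/671 ≈ 0.0014903
1/(-9002 + P) = 1/(-9002 + 1/671) = 1/(-6040341/671) = -671/6040341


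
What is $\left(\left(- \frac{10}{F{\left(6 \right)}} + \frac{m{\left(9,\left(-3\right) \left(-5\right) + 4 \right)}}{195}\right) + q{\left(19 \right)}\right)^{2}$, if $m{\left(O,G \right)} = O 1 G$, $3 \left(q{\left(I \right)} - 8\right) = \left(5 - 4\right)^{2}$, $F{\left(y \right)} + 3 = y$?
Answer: $\frac{145924}{4225} \approx 34.538$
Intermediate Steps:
$F{\left(y \right)} = -3 + y$
$q{\left(I \right)} = \frac{25}{3}$ ($q{\left(I \right)} = 8 + \frac{\left(5 - 4\right)^{2}}{3} = 8 + \frac{1^{2}}{3} = 8 + \frac{1}{3} \cdot 1 = 8 + \frac{1}{3} = \frac{25}{3}$)
$m{\left(O,G \right)} = G O$ ($m{\left(O,G \right)} = O G = G O$)
$\left(\left(- \frac{10}{F{\left(6 \right)}} + \frac{m{\left(9,\left(-3\right) \left(-5\right) + 4 \right)}}{195}\right) + q{\left(19 \right)}\right)^{2} = \left(\left(- \frac{10}{-3 + 6} + \frac{\left(\left(-3\right) \left(-5\right) + 4\right) 9}{195}\right) + \frac{25}{3}\right)^{2} = \left(\left(- \frac{10}{3} + \left(15 + 4\right) 9 \cdot \frac{1}{195}\right) + \frac{25}{3}\right)^{2} = \left(\left(\left(-10\right) \frac{1}{3} + 19 \cdot 9 \cdot \frac{1}{195}\right) + \frac{25}{3}\right)^{2} = \left(\left(- \frac{10}{3} + 171 \cdot \frac{1}{195}\right) + \frac{25}{3}\right)^{2} = \left(\left(- \frac{10}{3} + \frac{57}{65}\right) + \frac{25}{3}\right)^{2} = \left(- \frac{479}{195} + \frac{25}{3}\right)^{2} = \left(\frac{382}{65}\right)^{2} = \frac{145924}{4225}$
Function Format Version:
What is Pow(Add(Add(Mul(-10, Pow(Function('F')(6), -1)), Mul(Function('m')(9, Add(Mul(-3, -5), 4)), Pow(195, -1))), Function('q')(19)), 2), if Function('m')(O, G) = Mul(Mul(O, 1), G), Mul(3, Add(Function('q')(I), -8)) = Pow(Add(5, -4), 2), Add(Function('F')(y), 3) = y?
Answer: Rational(145924, 4225) ≈ 34.538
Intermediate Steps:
Function('F')(y) = Add(-3, y)
Function('q')(I) = Rational(25, 3) (Function('q')(I) = Add(8, Mul(Rational(1, 3), Pow(Add(5, -4), 2))) = Add(8, Mul(Rational(1, 3), Pow(1, 2))) = Add(8, Mul(Rational(1, 3), 1)) = Add(8, Rational(1, 3)) = Rational(25, 3))
Function('m')(O, G) = Mul(G, O) (Function('m')(O, G) = Mul(O, G) = Mul(G, O))
Pow(Add(Add(Mul(-10, Pow(Function('F')(6), -1)), Mul(Function('m')(9, Add(Mul(-3, -5), 4)), Pow(195, -1))), Function('q')(19)), 2) = Pow(Add(Add(Mul(-10, Pow(Add(-3, 6), -1)), Mul(Mul(Add(Mul(-3, -5), 4), 9), Pow(195, -1))), Rational(25, 3)), 2) = Pow(Add(Add(Mul(-10, Pow(3, -1)), Mul(Mul(Add(15, 4), 9), Rational(1, 195))), Rational(25, 3)), 2) = Pow(Add(Add(Mul(-10, Rational(1, 3)), Mul(Mul(19, 9), Rational(1, 195))), Rational(25, 3)), 2) = Pow(Add(Add(Rational(-10, 3), Mul(171, Rational(1, 195))), Rational(25, 3)), 2) = Pow(Add(Add(Rational(-10, 3), Rational(57, 65)), Rational(25, 3)), 2) = Pow(Add(Rational(-479, 195), Rational(25, 3)), 2) = Pow(Rational(382, 65), 2) = Rational(145924, 4225)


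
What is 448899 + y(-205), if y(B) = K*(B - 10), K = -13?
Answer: 451694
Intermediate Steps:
y(B) = 130 - 13*B (y(B) = -13*(B - 10) = -13*(-10 + B) = 130 - 13*B)
448899 + y(-205) = 448899 + (130 - 13*(-205)) = 448899 + (130 + 2665) = 448899 + 2795 = 451694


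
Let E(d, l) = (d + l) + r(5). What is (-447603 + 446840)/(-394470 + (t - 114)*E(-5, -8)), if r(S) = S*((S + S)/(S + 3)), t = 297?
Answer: 3052/1582821 ≈ 0.0019282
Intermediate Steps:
r(S) = 2*S²/(3 + S) (r(S) = S*((2*S)/(3 + S)) = S*(2*S/(3 + S)) = 2*S²/(3 + S))
E(d, l) = 25/4 + d + l (E(d, l) = (d + l) + 2*5²/(3 + 5) = (d + l) + 2*25/8 = (d + l) + 2*25*(⅛) = (d + l) + 25/4 = 25/4 + d + l)
(-447603 + 446840)/(-394470 + (t - 114)*E(-5, -8)) = (-447603 + 446840)/(-394470 + (297 - 114)*(25/4 - 5 - 8)) = -763/(-394470 + 183*(-27/4)) = -763/(-394470 - 4941/4) = -763/(-1582821/4) = -763*(-4/1582821) = 3052/1582821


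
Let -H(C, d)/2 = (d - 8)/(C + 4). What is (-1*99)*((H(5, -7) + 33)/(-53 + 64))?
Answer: -327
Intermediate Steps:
H(C, d) = -2*(-8 + d)/(4 + C) (H(C, d) = -2*(d - 8)/(C + 4) = -2*(-8 + d)/(4 + C))
(-1*99)*((H(5, -7) + 33)/(-53 + 64)) = (-1*99)*((2*(8 - 1*(-7))/(4 + 5) + 33)/(-53 + 64)) = -99*(2*(8 + 7)/9 + 33)/11 = -99*(2*(1/9)*15 + 33)/11 = -99*(10/3 + 33)/11 = -3597/11 = -99*109/33 = -327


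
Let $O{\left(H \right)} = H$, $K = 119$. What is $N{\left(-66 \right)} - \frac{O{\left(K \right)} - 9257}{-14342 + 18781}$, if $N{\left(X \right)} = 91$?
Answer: $\frac{413087}{4439} \approx 93.059$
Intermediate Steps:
$N{\left(-66 \right)} - \frac{O{\left(K \right)} - 9257}{-14342 + 18781} = 91 - \frac{119 - 9257}{-14342 + 18781} = 91 - - \frac{9138}{4439} = 91 + \frac{9138}{4439} = \frac{413087}{4439}$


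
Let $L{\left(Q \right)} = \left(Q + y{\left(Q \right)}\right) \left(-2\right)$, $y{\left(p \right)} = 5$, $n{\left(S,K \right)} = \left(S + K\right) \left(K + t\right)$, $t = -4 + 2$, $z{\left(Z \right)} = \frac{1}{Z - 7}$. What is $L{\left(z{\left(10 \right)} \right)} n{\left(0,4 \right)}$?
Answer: $- \frac{256}{3} \approx -85.333$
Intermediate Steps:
$z{\left(Z \right)} = \frac{1}{-7 + Z}$
$t = -2$
$n{\left(S,K \right)} = \left(-2 + K\right) \left(K + S\right)$ ($n{\left(S,K \right)} = \left(S + K\right) \left(K - 2\right) = \left(K + S\right) \left(-2 + K\right) = \left(-2 + K\right) \left(K + S\right)$)
$L{\left(Q \right)} = -10 - 2 Q$ ($L{\left(Q \right)} = \left(Q + 5\right) \left(-2\right) = \left(5 + Q\right) \left(-2\right) = -10 - 2 Q$)
$L{\left(z{\left(10 \right)} \right)} n{\left(0,4 \right)} = \left(-10 - \frac{2}{-7 + 10}\right) \left(4^{2} - 8 - 0 + 4 \cdot 0\right) = \left(-10 - \frac{2}{3}\right) \left(16 - 8 + 0 + 0\right) = \left(-10 - \frac{2}{3}\right) 8 = \left(- \frac{32}{3}\right) 8 = - \frac{256}{3}$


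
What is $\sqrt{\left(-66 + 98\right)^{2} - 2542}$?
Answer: $i \sqrt{1518} \approx 38.962 i$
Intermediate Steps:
$\sqrt{\left(-66 + 98\right)^{2} - 2542} = \sqrt{32^{2} - 2542} = \sqrt{1024 - 2542} = \sqrt{-1518} = i \sqrt{1518}$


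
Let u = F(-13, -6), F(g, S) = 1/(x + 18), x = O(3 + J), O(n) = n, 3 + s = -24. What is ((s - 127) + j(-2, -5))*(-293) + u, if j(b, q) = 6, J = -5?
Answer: 693825/16 ≈ 43364.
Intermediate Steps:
s = -27 (s = -3 - 24 = -27)
x = -2 (x = 3 - 5 = -2)
F(g, S) = 1/16 (F(g, S) = 1/(-2 + 18) = 1/16)
u = 1/16 ≈ 0.062500
((s - 127) + j(-2, -5))*(-293) + u = ((-27 - 127) + 6)*(-293) + 1/16 = (-154 + 6)*(-293) + 1/16 = -148*(-293) + 1/16 = 43364 + 1/16 = 693825/16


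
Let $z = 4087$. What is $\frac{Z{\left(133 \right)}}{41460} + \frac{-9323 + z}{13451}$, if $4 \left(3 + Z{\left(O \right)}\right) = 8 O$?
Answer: $- \frac{213546947}{557678460} \approx -0.38292$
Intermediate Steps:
$Z{\left(O \right)} = -3 + 2 O$ ($Z{\left(O \right)} = -3 + \frac{8 O}{4} = -3 + 2 O$)
$\frac{Z{\left(133 \right)}}{41460} + \frac{-9323 + z}{13451} = \frac{-3 + 2 \cdot 133}{41460} + \frac{-9323 + 4087}{13451} = \left(-3 + 266\right) \frac{1}{41460} - \frac{5236}{13451} = 263 \cdot \frac{1}{41460} - \frac{5236}{13451} = \frac{263}{41460} - \frac{5236}{13451} = - \frac{213546947}{557678460}$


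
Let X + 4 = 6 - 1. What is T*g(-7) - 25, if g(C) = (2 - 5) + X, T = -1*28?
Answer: 31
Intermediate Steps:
X = 1 (X = -4 + (6 - 1) = -4 + 5 = 1)
T = -28
g(C) = -2 (g(C) = (2 - 5) + 1 = -3 + 1 = -2)
T*g(-7) - 25 = -28*(-2) - 25 = 56 - 25 = 31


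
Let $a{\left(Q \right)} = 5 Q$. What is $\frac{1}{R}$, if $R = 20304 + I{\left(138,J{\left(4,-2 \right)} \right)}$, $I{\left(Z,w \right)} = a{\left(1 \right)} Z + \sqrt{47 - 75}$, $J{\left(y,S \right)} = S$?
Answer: $\frac{10497}{220374032} - \frac{i \sqrt{7}}{220374032} \approx 4.7633 \cdot 10^{-5} - 1.2006 \cdot 10^{-8} i$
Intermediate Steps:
$I{\left(Z,w \right)} = 5 Z + 2 i \sqrt{7}$ ($I{\left(Z,w \right)} = 5 \cdot 1 Z + \sqrt{47 - 75} = 5 Z + \sqrt{-28} = 5 Z + 2 i \sqrt{7}$)
$R = 20994 + 2 i \sqrt{7}$ ($R = 20304 + \left(5 \cdot 138 + 2 i \sqrt{7}\right) = 20304 + \left(690 + 2 i \sqrt{7}\right) = 20994 + 2 i \sqrt{7} \approx 20994.0 + 5.2915 i$)
$\frac{1}{R} = \frac{1}{20994 + 2 i \sqrt{7}}$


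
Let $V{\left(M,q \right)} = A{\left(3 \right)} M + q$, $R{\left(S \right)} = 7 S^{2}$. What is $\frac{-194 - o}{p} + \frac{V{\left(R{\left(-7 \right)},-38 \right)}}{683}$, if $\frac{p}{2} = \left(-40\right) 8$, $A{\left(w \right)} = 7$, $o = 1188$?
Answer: $\frac{1228113}{218560} \approx 5.6191$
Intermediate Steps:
$p = -640$ ($p = 2 \left(\left(-40\right) 8\right) = 2 \left(-320\right) = -640$)
$V{\left(M,q \right)} = q + 7 M$ ($V{\left(M,q \right)} = 7 M + q = q + 7 M$)
$\frac{-194 - o}{p} + \frac{V{\left(R{\left(-7 \right)},-38 \right)}}{683} = \frac{-194 - 1188}{-640} + \frac{-38 + 7 \cdot 7 \left(-7\right)^{2}}{683} = \left(-194 - 1188\right) \left(- \frac{1}{640}\right) + \left(-38 + 7 \cdot 7 \cdot 49\right) \frac{1}{683} = \left(-1382\right) \left(- \frac{1}{640}\right) + \left(-38 + 7 \cdot 343\right) \frac{1}{683} = \frac{691}{320} + \left(-38 + 2401\right) \frac{1}{683} = \frac{691}{320} + 2363 \cdot \frac{1}{683} = \frac{691}{320} + \frac{2363}{683} = \frac{1228113}{218560}$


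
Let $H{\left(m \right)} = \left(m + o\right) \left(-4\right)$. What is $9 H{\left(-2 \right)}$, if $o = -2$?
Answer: $144$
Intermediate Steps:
$H{\left(m \right)} = 8 - 4 m$ ($H{\left(m \right)} = \left(m - 2\right) \left(-4\right) = \left(-2 + m\right) \left(-4\right) = 8 - 4 m$)
$9 H{\left(-2 \right)} = 9 \left(8 - -8\right) = 9 \left(8 + 8\right) = 9 \cdot 16 = 144$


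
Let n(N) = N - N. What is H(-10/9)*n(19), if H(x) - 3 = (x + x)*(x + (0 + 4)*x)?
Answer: 0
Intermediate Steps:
n(N) = 0
H(x) = 3 + 10*x**2 (H(x) = 3 + (x + x)*(x + (0 + 4)*x) = 3 + (2*x)*(x + 4*x) = 3 + (2*x)*(5*x) = 3 + 10*x**2)
H(-10/9)*n(19) = (3 + 10*(-10/9)**2)*0 = (3 + 10*(100/81))*0 = (3 + 1000/81)*0 = (1243/81)*0 = 0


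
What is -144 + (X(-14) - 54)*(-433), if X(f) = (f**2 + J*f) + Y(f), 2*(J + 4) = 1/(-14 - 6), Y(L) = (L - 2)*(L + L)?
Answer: -5600271/20 ≈ -2.8001e+5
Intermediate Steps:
Y(L) = 2*L*(-2 + L) (Y(L) = (-2 + L)*(2*L) = 2*L*(-2 + L))
J = -161/40 (J = -4 + 1/(2*(-14 - 6)) = -4 + (1/2)/(-20) = -4 + (1/2)*(-1/20) = -4 - 1/40 = -161/40 ≈ -4.0250)
X(f) = f**2 - 161*f/40 + 2*f*(-2 + f) (X(f) = (f**2 - 161*f/40) + 2*f*(-2 + f) = f**2 - 161*f/40 + 2*f*(-2 + f))
-144 + (X(-14) - 54)*(-433) = -144 + ((3/40)*(-14)*(-107 + 40*(-14)) - 54)*(-433) = -144 + ((3/40)*(-14)*(-107 - 560) - 54)*(-433) = -144 + ((3/40)*(-14)*(-667) - 54)*(-433) = -144 + (14007/20 - 54)*(-433) = -144 + (12927/20)*(-433) = -144 - 5597391/20 = -5600271/20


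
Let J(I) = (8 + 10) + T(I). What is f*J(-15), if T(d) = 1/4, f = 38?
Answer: 1387/2 ≈ 693.50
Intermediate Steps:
T(d) = ¼ (T(d) = 1*(¼) = ¼)
J(I) = 73/4 (J(I) = (8 + 10) + ¼ = 18 + ¼ = 73/4)
f*J(-15) = 38*(73/4) = 1387/2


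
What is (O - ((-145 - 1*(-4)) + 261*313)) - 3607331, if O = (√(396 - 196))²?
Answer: -3688683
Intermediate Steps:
O = 200 (O = (√200)² = (10*√2)² = 200)
(O - ((-145 - 1*(-4)) + 261*313)) - 3607331 = (200 - ((-145 - 1*(-4)) + 261*313)) - 3607331 = (200 - ((-145 + 4) + 81693)) - 3607331 = (200 - (-141 + 81693)) - 3607331 = (200 - 1*81552) - 3607331 = (200 - 81552) - 3607331 = -81352 - 3607331 = -3688683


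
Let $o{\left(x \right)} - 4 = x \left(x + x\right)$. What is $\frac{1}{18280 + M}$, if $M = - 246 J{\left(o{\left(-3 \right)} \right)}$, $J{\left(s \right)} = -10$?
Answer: $\frac{1}{20740} \approx 4.8216 \cdot 10^{-5}$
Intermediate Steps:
$o{\left(x \right)} = 4 + 2 x^{2}$ ($o{\left(x \right)} = 4 + x \left(x + x\right) = 4 + x 2 x = 4 + 2 x^{2}$)
$M = 2460$ ($M = \left(-246\right) \left(-10\right) = 2460$)
$\frac{1}{18280 + M} = \frac{1}{18280 + 2460} = \frac{1}{20740}$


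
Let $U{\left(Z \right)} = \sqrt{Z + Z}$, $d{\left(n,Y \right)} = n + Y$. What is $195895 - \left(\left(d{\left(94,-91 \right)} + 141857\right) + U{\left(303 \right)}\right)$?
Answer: $54035 - \sqrt{606} \approx 54010.0$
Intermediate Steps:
$d{\left(n,Y \right)} = Y + n$
$U{\left(Z \right)} = \sqrt{2} \sqrt{Z}$ ($U{\left(Z \right)} = \sqrt{2 Z} = \sqrt{2} \sqrt{Z}$)
$195895 - \left(\left(d{\left(94,-91 \right)} + 141857\right) + U{\left(303 \right)}\right) = 195895 - \left(\left(\left(-91 + 94\right) + 141857\right) + \sqrt{2} \sqrt{303}\right) = 195895 - \left(\left(3 + 141857\right) + \sqrt{606}\right) = 195895 - \left(141860 + \sqrt{606}\right) = 54035 - \sqrt{606}$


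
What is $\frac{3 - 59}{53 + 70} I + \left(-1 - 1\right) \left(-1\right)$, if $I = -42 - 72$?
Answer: $\frac{2210}{41} \approx 53.902$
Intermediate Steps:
$I = -114$
$\frac{3 - 59}{53 + 70} I + \left(-1 - 1\right) \left(-1\right) = \frac{3 - 59}{53 + 70} \left(-114\right) + \left(-1 - 1\right) \left(-1\right) = - \frac{56}{123} \left(-114\right) - -2 = \left(-56\right) \frac{1}{123} \left(-114\right) + 2 = \left(- \frac{56}{123}\right) \left(-114\right) + 2 = \frac{2128}{41} + 2 = \frac{2210}{41}$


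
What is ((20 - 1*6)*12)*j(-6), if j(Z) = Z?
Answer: -1008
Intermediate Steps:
((20 - 1*6)*12)*j(-6) = ((20 - 1*6)*12)*(-6) = ((20 - 6)*12)*(-6) = (14*12)*(-6) = 168*(-6) = -1008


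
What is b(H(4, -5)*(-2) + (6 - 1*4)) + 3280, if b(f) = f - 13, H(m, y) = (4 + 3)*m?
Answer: 3213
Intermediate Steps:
H(m, y) = 7*m
b(f) = -13 + f
b(H(4, -5)*(-2) + (6 - 1*4)) + 3280 = (-13 + ((7*4)*(-2) + (6 - 1*4))) + 3280 = (-13 + (28*(-2) + (6 - 4))) + 3280 = (-13 + (-56 + 2)) + 3280 = (-13 - 54) + 3280 = -67 + 3280 = 3213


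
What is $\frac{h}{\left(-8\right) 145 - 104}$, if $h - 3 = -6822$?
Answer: $\frac{6819}{1264} \approx 5.3948$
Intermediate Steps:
$h = -6819$ ($h = 3 - 6822 = -6819$)
$\frac{h}{\left(-8\right) 145 - 104} = - \frac{6819}{\left(-8\right) 145 - 104} = - \frac{6819}{-1160 - 104} = - \frac{6819}{-1264} = \left(-6819\right) \left(- \frac{1}{1264}\right) = \frac{6819}{1264}$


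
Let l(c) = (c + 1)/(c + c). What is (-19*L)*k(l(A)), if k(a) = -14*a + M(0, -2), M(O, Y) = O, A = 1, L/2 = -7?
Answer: -3724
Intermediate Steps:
L = -14 (L = 2*(-7) = -14)
l(c) = (1 + c)/(2*c) (l(c) = (1 + c)/((2*c)) = (1 + c)*(1/(2*c)) = (1 + c)/(2*c))
k(a) = -14*a (k(a) = -14*a + 0 = -14*a)
(-19*L)*k(l(A)) = (-19*(-14))*(-7*(1 + 1)/1) = 266*(-7*2) = 266*(-14*1) = 266*(-14) = -3724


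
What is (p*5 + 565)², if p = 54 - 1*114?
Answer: 70225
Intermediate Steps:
p = -60 (p = 54 - 114 = -60)
(p*5 + 565)² = (-60*5 + 565)² = (-300 + 565)² = 265² = 70225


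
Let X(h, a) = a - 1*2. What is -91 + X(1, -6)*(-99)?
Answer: 701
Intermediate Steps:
X(h, a) = -2 + a (X(h, a) = a - 2 = -2 + a)
-91 + X(1, -6)*(-99) = -91 + (-2 - 6)*(-99) = -91 - 8*(-99) = -91 + 792 = 701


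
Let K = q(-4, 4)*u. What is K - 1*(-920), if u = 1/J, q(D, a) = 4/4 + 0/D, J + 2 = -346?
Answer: 320159/348 ≈ 920.00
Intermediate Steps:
J = -348 (J = -2 - 346 = -348)
q(D, a) = 1 (q(D, a) = 4*(¼) + 0 = 1 + 0 = 1)
u = -1/348 (u = 1/(-348) = -1/348 ≈ -0.0028736)
K = -1/348 (K = 1*(-1/348) = -1/348 ≈ -0.0028736)
K - 1*(-920) = -1/348 - 1*(-920) = -1/348 + 920 = 320159/348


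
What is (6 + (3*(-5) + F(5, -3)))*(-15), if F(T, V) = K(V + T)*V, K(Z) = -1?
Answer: 90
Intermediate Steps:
F(T, V) = -V
(6 + (3*(-5) + F(5, -3)))*(-15) = (6 + (3*(-5) - 1*(-3)))*(-15) = (6 + (-15 + 3))*(-15) = (6 - 12)*(-15) = -6*(-15) = 90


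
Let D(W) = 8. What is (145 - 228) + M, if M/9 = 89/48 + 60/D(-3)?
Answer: 19/16 ≈ 1.1875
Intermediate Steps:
M = 1347/16 (M = 9*(89/48 + 60/8) = 9*(89*(1/48) + 60*(⅛)) = 9*(89/48 + 15/2) = 9*(449/48) = 1347/16 ≈ 84.188)
(145 - 228) + M = (145 - 228) + 1347/16 = -83 + 1347/16 = 19/16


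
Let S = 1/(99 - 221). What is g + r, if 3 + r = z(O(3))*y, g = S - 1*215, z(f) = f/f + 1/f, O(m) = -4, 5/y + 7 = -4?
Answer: -586049/2684 ≈ -218.35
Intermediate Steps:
y = -5/11 (y = 5/(-7 - 4) = 5/(-11) = 5*(-1/11) = -5/11 ≈ -0.45455)
S = -1/122 (S = 1/(-122) = -1/122 ≈ -0.0081967)
z(f) = 1 + 1/f
g = -26231/122 (g = -1/122 - 1*215 = -1/122 - 215 = -26231/122 ≈ -215.01)
r = -147/44 (r = -3 + ((1 - 4)/(-4))*(-5/11) = -3 - 1/4*(-3)*(-5/11) = -3 + (3/4)*(-5/11) = -3 - 15/44 = -147/44 ≈ -3.3409)
g + r = -26231/122 - 147/44 = -586049/2684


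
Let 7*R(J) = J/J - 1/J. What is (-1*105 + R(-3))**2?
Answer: 4844401/441 ≈ 10985.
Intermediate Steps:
R(J) = 1/7 - 1/(7*J) (R(J) = (J/J - 1/J)/7 = (1 - 1/J)/7 = 1/7 - 1/(7*J))
(-1*105 + R(-3))**2 = (-1*105 + (1/7)*(-1 - 3)/(-3))**2 = (-105 + (1/7)*(-1/3)*(-4))**2 = (-105 + 4/21)**2 = (-2201/21)**2 = 4844401/441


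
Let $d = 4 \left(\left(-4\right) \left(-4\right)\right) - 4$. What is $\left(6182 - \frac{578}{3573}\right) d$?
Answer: $\frac{441754160}{1191} \approx 3.7091 \cdot 10^{5}$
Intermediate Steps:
$d = 60$ ($d = 4 \cdot 16 - 4 = 64 - 4 = 60$)
$\left(6182 - \frac{578}{3573}\right) d = \left(6182 - \frac{578}{3573}\right) 60 = \frac{22087708}{3573} \cdot 60 = \frac{441754160}{1191}$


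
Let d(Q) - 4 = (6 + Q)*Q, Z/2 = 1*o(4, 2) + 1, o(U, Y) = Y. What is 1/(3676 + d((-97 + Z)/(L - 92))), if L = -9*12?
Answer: 40000/147317481 ≈ 0.00027152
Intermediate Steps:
L = -108
Z = 6 (Z = 2*(1*2 + 1) = 2*(2 + 1) = 2*3 = 6)
d(Q) = 4 + Q*(6 + Q) (d(Q) = 4 + (6 + Q)*Q = 4 + Q*(6 + Q))
1/(3676 + d((-97 + Z)/(L - 92))) = 1/(3676 + (4 + ((-97 + 6)/(-108 - 92))**2 + 6*((-97 + 6)/(-108 - 92)))) = 1/(3676 + (4 + (-91/(-200))**2 + 6*(-91/(-200)))) = 1/(3676 + (4 + (-91*(-1/200))**2 + 6*(-91*(-1/200)))) = 1/(3676 + (4 + (91/200)**2 + 6*(91/200))) = 1/(3676 + (4 + 8281/40000 + 273/100)) = 1/(3676 + 277481/40000) = 1/(147317481/40000) = 40000/147317481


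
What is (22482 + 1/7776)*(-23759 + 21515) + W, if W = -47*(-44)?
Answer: -32690006107/648 ≈ -5.0448e+7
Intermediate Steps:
W = 2068
(22482 + 1/7776)*(-23759 + 21515) + W = (22482 + 1/7776)*(-23759 + 21515) + 2068 = (22482 + 1/7776)*(-2244) + 2068 = (174820033/7776)*(-2244) + 2068 = -32691346171/648 + 2068 = -32690006107/648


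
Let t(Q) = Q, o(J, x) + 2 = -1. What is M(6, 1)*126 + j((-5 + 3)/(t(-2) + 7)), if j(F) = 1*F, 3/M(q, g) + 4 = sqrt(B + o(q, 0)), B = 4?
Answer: -632/5 ≈ -126.40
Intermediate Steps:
o(J, x) = -3 (o(J, x) = -2 - 1 = -3)
M(q, g) = -1 (M(q, g) = 3/(-4 + sqrt(4 - 3)) = 3/(-4 + sqrt(1)) = 3/(-4 + 1) = 3/(-3) = 3*(-1/3) = -1)
j(F) = F
M(6, 1)*126 + j((-5 + 3)/(t(-2) + 7)) = -1*126 + (-5 + 3)/(-2 + 7) = -126 - 2/5 = -632/5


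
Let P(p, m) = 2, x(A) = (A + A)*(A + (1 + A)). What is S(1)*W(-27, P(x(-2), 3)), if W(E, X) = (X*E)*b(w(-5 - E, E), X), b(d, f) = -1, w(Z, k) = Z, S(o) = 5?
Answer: 270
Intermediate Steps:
x(A) = 2*A*(1 + 2*A) (x(A) = (2*A)*(1 + 2*A) = 2*A*(1 + 2*A))
W(E, X) = -E*X (W(E, X) = (X*E)*(-1) = (E*X)*(-1) = -E*X)
S(1)*W(-27, P(x(-2), 3)) = 5*(-1*(-27)*2) = 5*54 = 270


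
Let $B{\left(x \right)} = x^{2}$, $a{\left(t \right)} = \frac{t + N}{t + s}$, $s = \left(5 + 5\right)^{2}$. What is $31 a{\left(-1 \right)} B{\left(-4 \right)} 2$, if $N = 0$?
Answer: $- \frac{992}{99} \approx -10.02$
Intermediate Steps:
$s = 100$ ($s = 10^{2} = 100$)
$a{\left(t \right)} = \frac{t}{100 + t}$ ($a{\left(t \right)} = \frac{t + 0}{t + 100} = \frac{t}{100 + t}$)
$31 a{\left(-1 \right)} B{\left(-4 \right)} 2 = 31 \left(- \frac{1}{100 - 1}\right) \left(-4\right)^{2} \cdot 2 = 31 \left(- \frac{1}{99}\right) 16 \cdot 2 = 31 \left(\left(-1\right) \frac{1}{99}\right) 32 = 31 \left(- \frac{1}{99}\right) 32 = \left(- \frac{31}{99}\right) 32 = - \frac{992}{99}$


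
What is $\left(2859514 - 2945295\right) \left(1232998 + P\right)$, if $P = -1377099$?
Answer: $12361127881$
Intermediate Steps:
$\left(2859514 - 2945295\right) \left(1232998 + P\right) = \left(2859514 - 2945295\right) \left(1232998 - 1377099\right) = \left(-85781\right) \left(-144101\right) = 12361127881$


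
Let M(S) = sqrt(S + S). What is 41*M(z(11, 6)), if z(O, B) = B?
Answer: 82*sqrt(3) ≈ 142.03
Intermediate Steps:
M(S) = sqrt(2)*sqrt(S) (M(S) = sqrt(2*S) = sqrt(2)*sqrt(S))
41*M(z(11, 6)) = 41*(sqrt(2)*sqrt(6)) = 41*(2*sqrt(3)) = 82*sqrt(3)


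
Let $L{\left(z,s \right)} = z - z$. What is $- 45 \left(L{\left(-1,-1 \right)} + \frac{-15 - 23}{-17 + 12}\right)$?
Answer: $-342$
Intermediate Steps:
$L{\left(z,s \right)} = 0$
$- 45 \left(L{\left(-1,-1 \right)} + \frac{-15 - 23}{-17 + 12}\right) = - 45 \left(0 + \frac{-15 - 23}{-17 + 12}\right) = - 45 \left(0 - \frac{38}{-5}\right) = - 45 \left(0 - - \frac{38}{5}\right) = - 45 \left(0 + \frac{38}{5}\right) = \left(-45\right) \frac{38}{5} = -342$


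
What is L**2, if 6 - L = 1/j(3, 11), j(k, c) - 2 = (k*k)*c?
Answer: 366025/10201 ≈ 35.881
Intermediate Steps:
j(k, c) = 2 + c*k**2 (j(k, c) = 2 + (k*k)*c = 2 + k**2*c = 2 + c*k**2)
L = 605/101 (L = 6 - 1/(2 + 11*3**2) = 6 - 1/(2 + 11*9) = 6 - 1/(2 + 99) = 6 - 1/101 = 605/101 ≈ 5.9901)
L**2 = (605/101)**2 = 366025/10201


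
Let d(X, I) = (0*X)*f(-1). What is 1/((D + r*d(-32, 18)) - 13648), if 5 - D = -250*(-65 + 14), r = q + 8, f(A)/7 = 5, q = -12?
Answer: -1/26393 ≈ -3.7889e-5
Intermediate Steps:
f(A) = 35 (f(A) = 7*5 = 35)
r = -4 (r = -12 + 8 = -4)
d(X, I) = 0 (d(X, I) = (0*X)*35 = 0*35 = 0)
D = -12745 (D = 5 - (-250)*(-65 + 14) = 5 - (-250)*(-51) = 5 - 1*12750 = 5 - 12750 = -12745)
1/((D + r*d(-32, 18)) - 13648) = 1/((-12745 - 4*0) - 13648) = 1/((-12745 + 0) - 13648) = 1/(-12745 - 13648) = 1/(-26393) = -1/26393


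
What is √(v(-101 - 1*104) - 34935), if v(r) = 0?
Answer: I*√34935 ≈ 186.91*I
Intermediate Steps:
√(v(-101 - 1*104) - 34935) = √(0 - 34935) = √(-34935) = I*√34935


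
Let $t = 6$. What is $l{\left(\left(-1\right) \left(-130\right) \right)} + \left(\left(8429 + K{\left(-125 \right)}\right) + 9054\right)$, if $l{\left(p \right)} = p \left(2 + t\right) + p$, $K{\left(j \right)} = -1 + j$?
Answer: $18527$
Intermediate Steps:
$l{\left(p \right)} = 9 p$ ($l{\left(p \right)} = p \left(2 + 6\right) + p = p 8 + p = 8 p + p = 9 p$)
$l{\left(\left(-1\right) \left(-130\right) \right)} + \left(\left(8429 + K{\left(-125 \right)}\right) + 9054\right) = 9 \left(\left(-1\right) \left(-130\right)\right) + \left(\left(8429 - 126\right) + 9054\right) = 9 \cdot 130 + \left(\left(8429 - 126\right) + 9054\right) = 1170 + \left(8303 + 9054\right) = 1170 + 17357 = 18527$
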